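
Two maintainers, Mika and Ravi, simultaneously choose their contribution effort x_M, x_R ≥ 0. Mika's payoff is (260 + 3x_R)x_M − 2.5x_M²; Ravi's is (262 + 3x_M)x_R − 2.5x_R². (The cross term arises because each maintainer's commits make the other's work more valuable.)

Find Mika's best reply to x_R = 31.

70.6

Expanding Mika's payoff: 260x_M + 3x_Rx_M − 2.5x_M².
∂π/∂x_M = 260 + 3x_R − 5x_M = 0, so x_M = 52 + 0.6x_R.
At x_R = 31: x_M = 52 + 0.6·31 = 70.6.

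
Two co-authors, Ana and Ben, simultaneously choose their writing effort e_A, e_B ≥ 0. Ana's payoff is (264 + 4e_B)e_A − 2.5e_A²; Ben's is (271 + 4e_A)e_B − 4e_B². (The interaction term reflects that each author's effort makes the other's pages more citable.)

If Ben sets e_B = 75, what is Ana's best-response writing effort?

Expanding Ana's payoff: 264e_A + 4e_Be_A − 2.5e_A².
∂π/∂e_A = 264 + 4e_B − 5e_A = 0, so e_A = 52.8 + 0.8e_B.
At e_B = 75: e_A = 52.8 + 0.8·75 = 112.8.

112.8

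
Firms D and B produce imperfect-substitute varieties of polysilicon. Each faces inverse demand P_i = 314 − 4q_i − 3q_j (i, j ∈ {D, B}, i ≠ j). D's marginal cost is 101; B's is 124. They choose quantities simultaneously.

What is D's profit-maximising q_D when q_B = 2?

25.875

Firm D's profit: π = q_D(314 − 4q_D − 3q_B) − 101q_D.
∂π/∂q_D = 213 − 8q_D − 3q_B = 0 ⇒ q_D = 26.625 − 0.375q_B.
At q_B = 2: q_D = 26.625 − 0.375·2 = 25.875.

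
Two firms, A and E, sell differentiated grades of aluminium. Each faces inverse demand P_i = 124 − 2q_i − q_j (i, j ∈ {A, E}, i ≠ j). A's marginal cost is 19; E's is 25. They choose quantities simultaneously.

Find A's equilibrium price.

61.8

Firm A's profit: π = q_A(124 − 2q_A − q_E) − 19q_A.
∂π/∂q_A = 105 − 4q_A − q_E = 0 ⇒ q_A = 26.25 − 0.25q_E.
Similarly q_E = 24.75 − 0.25q_A.
Substituting the second reaction function into the first: q_A = 26.25 − 0.25(24.75 − 0.25q_A), which gives 0.9375q_A = 20.0625 ⇒ q_A = 21.4.
Then q_E = 24.75 − 0.25·21.4 = 19.4.
P_A = 124 − 2·21.4 − 19.4 = 61.8.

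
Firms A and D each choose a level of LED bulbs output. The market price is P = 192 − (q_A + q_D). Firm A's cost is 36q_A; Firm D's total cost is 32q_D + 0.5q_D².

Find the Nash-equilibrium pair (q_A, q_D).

61.6, 32.8

Firm A's profit: π = q_A(192 − (q_A + q_D)) − 36q_A.
∂π/∂q_A = 156 − 2q_A − q_D = 0, so q_A = 78 − 0.5q_D.
For D: ∂π/∂q_D = 160 − 3q_D − q_A = 0 ⇒ q_D = 160/3 − (1/3)q_A.
Substituting the second reaction function into the first: q_A = 78 − 0.5(160/3 − (1/3)q_A), which gives (5/6)q_A = 154/3 ⇒ q_A = 61.6.
Then q_D = 160/3 − (1/3)·61.6 = 32.8.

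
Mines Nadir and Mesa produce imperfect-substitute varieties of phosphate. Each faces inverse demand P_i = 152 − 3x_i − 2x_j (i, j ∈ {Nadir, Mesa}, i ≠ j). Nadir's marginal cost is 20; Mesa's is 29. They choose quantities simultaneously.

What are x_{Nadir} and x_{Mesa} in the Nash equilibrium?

Mine Nadir's profit: π = x_{Nadir}(152 − 3x_{Nadir} − 2x_{Mesa}) − 20x_{Nadir}.
∂π/∂x_{Nadir} = 132 − 6x_{Nadir} − 2x_{Mesa} = 0 ⇒ x_{Nadir} = 22 − (1/3)x_{Mesa}.
Similarly x_{Mesa} = 20.5 − (1/3)x_{Nadir}.
Plugging x_{Mesa} into Nadir's best response: x_{Nadir} = 22 − (1/3)(20.5 − (1/3)x_{Nadir}) ⇒ (8/9)x_{Nadir} = 91/6, so x_{Nadir} = 17.0625.
Then x_{Mesa} = 20.5 − (1/3)·17.0625 = 14.8125.

17.0625, 14.8125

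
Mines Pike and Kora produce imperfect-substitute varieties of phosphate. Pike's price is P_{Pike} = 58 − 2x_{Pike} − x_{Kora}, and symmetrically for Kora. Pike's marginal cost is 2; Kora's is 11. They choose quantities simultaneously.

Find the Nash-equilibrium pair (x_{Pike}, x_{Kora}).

Mine Pike's profit: π = x_{Pike}(58 − 2x_{Pike} − x_{Kora}) − 2x_{Pike}.
∂π/∂x_{Pike} = 56 − 4x_{Pike} − x_{Kora} = 0 ⇒ x_{Pike} = 14 − 0.25x_{Kora}.
Similarly x_{Kora} = 11.75 − 0.25x_{Pike}.
Substituting the second reaction function into the first: x_{Pike} = 14 − 0.25(11.75 − 0.25x_{Pike}), which gives 0.9375x_{Pike} = 11.0625 ⇒ x_{Pike} = 11.8.
Then x_{Kora} = 11.75 − 0.25·11.8 = 8.8.

11.8, 8.8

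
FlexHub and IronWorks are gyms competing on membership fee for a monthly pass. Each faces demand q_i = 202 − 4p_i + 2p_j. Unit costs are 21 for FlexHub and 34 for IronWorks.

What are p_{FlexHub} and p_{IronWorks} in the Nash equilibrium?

49.4, 54.6

FlexHub's profit: π = (p_{FlexHub} − 21)(202 − 4p_{FlexHub} + 2p_{IronWorks}).
∂π/∂p_{FlexHub} = 286 − 8p_{FlexHub} + 2p_{IronWorks} = 0 ⇒ p_{FlexHub} = 35.75 + 0.25p_{IronWorks}.
Similarly p_{IronWorks} = 42.25 + 0.25p_{FlexHub}.
Solving the two reaction functions simultaneously: (1 − (0.25)(0.25))p_{FlexHub} = 35.75 + 0.25·42.25, so 0.9375p_{FlexHub} = 46.3125 and p_{FlexHub} = 49.4.
Then p_{IronWorks} = 42.25 + 0.25·49.4 = 54.6.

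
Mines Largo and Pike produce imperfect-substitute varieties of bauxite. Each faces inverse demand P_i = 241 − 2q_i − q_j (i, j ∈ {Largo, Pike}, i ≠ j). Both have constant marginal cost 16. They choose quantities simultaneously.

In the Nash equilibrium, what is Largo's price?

106

Mine Largo's profit: π = q_{Largo}(241 − 2q_{Largo} − q_{Pike}) − 16q_{Largo}.
∂π/∂q_{Largo} = 225 − 4q_{Largo} − q_{Pike} = 0 ⇒ q_{Largo} = 56.25 − 0.25q_{Pike}.
Setting q_{Largo} = q_{Pike} in the reaction function: q_{Largo} = 56.25 − 0.25q_{Largo}, so q_{Largo} = 56.25 / 1.25 = 45.
P_{Largo} = 241 − 2·45 − 45 = 106.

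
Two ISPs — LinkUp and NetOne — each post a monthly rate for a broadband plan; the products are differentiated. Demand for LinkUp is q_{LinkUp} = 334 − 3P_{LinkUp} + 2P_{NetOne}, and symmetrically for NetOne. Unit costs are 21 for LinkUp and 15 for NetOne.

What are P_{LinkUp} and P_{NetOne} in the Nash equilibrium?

98.125, 95.875

LinkUp's profit: π = (P_{LinkUp} − 21)(334 − 3P_{LinkUp} + 2P_{NetOne}).
∂π/∂P_{LinkUp} = 397 − 6P_{LinkUp} + 2P_{NetOne} = 0 ⇒ P_{LinkUp} = 397/6 + (1/3)P_{NetOne}.
Similarly P_{NetOne} = 379/6 + (1/3)P_{LinkUp}.
Substituting the second reaction function into the first: P_{LinkUp} = 397/6 + (1/3)(379/6 + (1/3)P_{LinkUp}), which gives (8/9)P_{LinkUp} = 785/9 ⇒ P_{LinkUp} = 98.125.
Then P_{NetOne} = 379/6 + (1/3)·98.125 = 95.875.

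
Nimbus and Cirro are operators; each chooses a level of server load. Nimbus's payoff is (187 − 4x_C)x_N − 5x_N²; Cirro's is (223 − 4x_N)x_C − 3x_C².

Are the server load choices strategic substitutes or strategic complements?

strategic substitutes

Expanding Nimbus's payoff: 187x_N − 4x_Cx_N − 5x_N².
∂π/∂x_N = 187 − 4x_C − 10x_N = 0, so x_N = 18.7 − 0.4x_C.
The best-response slope dx_N/dx_C = −0.4 < 0: the reaction function is downward-sloping, so the choices are strategic substitutes.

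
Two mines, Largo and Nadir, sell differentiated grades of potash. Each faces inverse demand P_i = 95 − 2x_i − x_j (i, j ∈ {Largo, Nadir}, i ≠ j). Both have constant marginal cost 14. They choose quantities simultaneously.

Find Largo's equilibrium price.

Mine Largo's profit: π = x_{Largo}(95 − 2x_{Largo} − x_{Nadir}) − 14x_{Largo}.
∂π/∂x_{Largo} = 81 − 4x_{Largo} − x_{Nadir} = 0 ⇒ x_{Largo} = 20.25 − 0.25x_{Nadir}.
The game is symmetric, so in equilibrium x_{Nadir} = x_{Largo}: the reaction function gives 1.25x_{Largo} = 20.25, hence x_{Largo} = 16.2.
P_{Largo} = 95 − 2·16.2 − 16.2 = 46.4.

46.4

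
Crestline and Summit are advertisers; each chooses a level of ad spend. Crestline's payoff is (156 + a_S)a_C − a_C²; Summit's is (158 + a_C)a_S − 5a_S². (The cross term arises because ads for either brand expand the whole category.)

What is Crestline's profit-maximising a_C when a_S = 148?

Expanding Crestline's payoff: 156a_C + a_Sa_C − a_C².
∂π/∂a_C = 156 + a_S − 2a_C = 0, so a_C = 78 + 0.5a_S.
At a_S = 148: a_C = 78 + 0.5·148 = 152.

152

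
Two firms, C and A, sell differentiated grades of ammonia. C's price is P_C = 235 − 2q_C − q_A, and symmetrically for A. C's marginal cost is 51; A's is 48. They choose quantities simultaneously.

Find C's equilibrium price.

124.2

Firm C's profit: π = q_C(235 − 2q_C − q_A) − 51q_C.
∂π/∂q_C = 184 − 4q_C − q_A = 0 ⇒ q_C = 46 − 0.25q_A.
Similarly q_A = 46.75 − 0.25q_C.
Plugging q_A into C's best response: q_C = 46 − 0.25(46.75 − 0.25q_C) ⇒ 0.9375q_C = 34.3125, so q_C = 36.6.
Then q_A = 46.75 − 0.25·36.6 = 37.6.
P_C = 235 − 2·36.6 − 37.6 = 124.2.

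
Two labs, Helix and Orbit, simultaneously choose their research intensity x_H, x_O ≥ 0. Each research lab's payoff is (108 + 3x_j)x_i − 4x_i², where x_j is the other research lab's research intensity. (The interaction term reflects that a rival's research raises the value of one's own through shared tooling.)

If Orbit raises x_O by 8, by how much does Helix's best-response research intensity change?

Helix's payoff is (108 + 3x_O)x_H − 4x_H².
∂π/∂x_H = 108 + 3x_O − 8x_H = 0, so x_H = 13.5 + 0.375x_O.
The reaction-function slope is 0.375, so an 8-unit rise in x_O moves x_H by 0.375 × 8 = 3. Helix's best response rises — the actions are strategic complements.

3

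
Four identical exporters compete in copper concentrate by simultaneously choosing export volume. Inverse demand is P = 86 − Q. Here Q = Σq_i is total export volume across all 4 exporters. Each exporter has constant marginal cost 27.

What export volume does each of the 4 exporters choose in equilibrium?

A representative exporter's profit is π_i = q_i(86 − Q) − 27q_i, with Q = q_i + Σ_{j≠i} q_j.
First-order condition: 59 − 2q_i − Σ_{j≠i} q_j = 0.
Imposing symmetry (q_j = q for all j) turns Σ_{j≠i} q_j into 3q, so 59 = 5q and q = 11.8.

11.8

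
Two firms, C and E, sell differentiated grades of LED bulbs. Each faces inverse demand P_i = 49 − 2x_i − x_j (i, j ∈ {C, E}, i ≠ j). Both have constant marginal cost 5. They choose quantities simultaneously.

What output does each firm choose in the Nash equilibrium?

Firm C's profit: π = x_C(49 − 2x_C − x_E) − 5x_C.
∂π/∂x_C = 44 − 4x_C − x_E = 0 ⇒ x_C = 11 − 0.25x_E.
By symmetry x_E = x_C; substituting into the reaction function, 1.25x_C = 11 and x_C = 8.8.

8.8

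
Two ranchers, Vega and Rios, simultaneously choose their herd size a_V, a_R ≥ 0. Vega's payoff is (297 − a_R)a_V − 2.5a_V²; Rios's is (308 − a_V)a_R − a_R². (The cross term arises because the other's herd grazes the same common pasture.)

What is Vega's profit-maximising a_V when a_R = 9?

57.6

Expanding Vega's payoff: 297a_V − a_Ra_V − 2.5a_V².
∂π/∂a_V = 297 − a_R − 5a_V = 0, so a_V = 59.4 − 0.2a_R.
At a_R = 9: a_V = 59.4 − 0.2·9 = 57.6.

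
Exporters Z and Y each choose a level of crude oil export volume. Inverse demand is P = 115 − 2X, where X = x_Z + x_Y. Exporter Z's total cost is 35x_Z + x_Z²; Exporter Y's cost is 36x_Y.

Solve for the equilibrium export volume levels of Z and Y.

Exporter Z's profit: π = x_Z(115 − 2(x_Z + x_Y)) − 35x_Z − x_Z².
∂π/∂x_Z = 80 − 6x_Z − 2x_Y = 0, so x_Z = 40/3 − (1/3)x_Y.
For Y: ∂π/∂x_Y = 79 − 4x_Y − 2x_Z = 0 ⇒ x_Y = 19.75 − 0.5x_Z.
Solving the two reaction functions simultaneously: (1 − (−1/3)(−0.5))x_Z = 40/3 − (1/3)·19.75, so (5/6)x_Z = 6.75 and x_Z = 8.1.
Then x_Y = 19.75 − 0.5·8.1 = 15.7.

8.1, 15.7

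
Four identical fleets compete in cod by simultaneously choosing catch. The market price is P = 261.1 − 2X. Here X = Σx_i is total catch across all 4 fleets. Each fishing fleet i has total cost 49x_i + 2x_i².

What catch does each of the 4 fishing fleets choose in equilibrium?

15.15

A representative fishing fleet's profit is π_i = x_i(261.1 − 2X) − 49x_i − 2x_i², with X = x_i + Σ_{j≠i} x_j.
First-order condition: 212.1 − 8x_i − 2Σ_{j≠i} x_j = 0.
Imposing symmetry (x_j = x for all j) turns Σ_{j≠i} x_j into 3x, so 212.1 = 14x and x = 15.15.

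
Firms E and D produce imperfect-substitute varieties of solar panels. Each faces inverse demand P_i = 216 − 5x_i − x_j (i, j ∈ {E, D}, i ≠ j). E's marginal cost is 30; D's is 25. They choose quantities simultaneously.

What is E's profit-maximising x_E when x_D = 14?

17.2

Firm E's profit: π = x_E(216 − 5x_E − x_D) − 30x_E.
∂π/∂x_E = 186 − 10x_E − x_D = 0 ⇒ x_E = 18.6 − 0.1x_D.
At x_D = 14: x_E = 18.6 − 0.1·14 = 17.2.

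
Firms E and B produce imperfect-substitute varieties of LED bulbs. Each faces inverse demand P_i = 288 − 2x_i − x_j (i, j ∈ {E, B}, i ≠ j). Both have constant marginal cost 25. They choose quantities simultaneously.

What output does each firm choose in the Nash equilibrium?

52.6

Firm E's profit: π = x_E(288 − 2x_E − x_B) − 25x_E.
∂π/∂x_E = 263 − 4x_E − x_B = 0 ⇒ x_E = 65.75 − 0.25x_B.
Setting x_E = x_B in the reaction function: x_E = 65.75 − 0.25x_E, so x_E = 65.75 / 1.25 = 52.6.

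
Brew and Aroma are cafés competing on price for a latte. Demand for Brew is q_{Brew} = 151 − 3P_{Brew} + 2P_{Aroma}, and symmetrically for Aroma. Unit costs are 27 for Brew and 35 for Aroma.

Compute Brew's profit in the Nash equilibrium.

Brew's profit: π = (P_{Brew} − 27)(151 − 3P_{Brew} + 2P_{Aroma}).
∂π/∂P_{Brew} = 232 − 6P_{Brew} + 2P_{Aroma} = 0 ⇒ P_{Brew} = 116/3 + (1/3)P_{Aroma}.
Similarly P_{Aroma} = 128/3 + (1/3)P_{Brew}.
Solving the two reaction functions simultaneously: (1 − (1/3)(1/3))P_{Brew} = 116/3 + (1/3)·(128/3), so (8/9)P_{Brew} = 476/9 and P_{Brew} = 59.5.
Then P_{Aroma} = 128/3 + (1/3)·59.5 = 62.5.
q_{Brew} = 151 − 3·59.5 + 2·62.5 = 97.5.
Profit = (59.5 − 27)·97.5 = 3168.75.

3168.75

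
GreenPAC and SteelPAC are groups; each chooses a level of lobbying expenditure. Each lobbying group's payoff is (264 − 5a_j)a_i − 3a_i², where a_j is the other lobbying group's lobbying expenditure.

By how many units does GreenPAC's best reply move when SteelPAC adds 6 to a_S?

GreenPAC's payoff is (264 − 5a_S)a_G − 3a_G².
∂π/∂a_G = 264 − 5a_S − 6a_G = 0, so a_G = 44 − (5/6)a_S.
The reaction-function slope is −5/6, so a 6-unit rise in a_S moves a_G by −5/6 × 6 = −5. GreenPAC's best response falls — the actions are strategic substitutes.

-5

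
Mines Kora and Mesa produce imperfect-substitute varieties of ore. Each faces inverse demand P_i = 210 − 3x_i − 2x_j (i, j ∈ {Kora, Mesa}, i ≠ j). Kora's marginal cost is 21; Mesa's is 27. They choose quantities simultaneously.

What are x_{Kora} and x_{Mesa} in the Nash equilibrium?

Mine Kora's profit: π = x_{Kora}(210 − 3x_{Kora} − 2x_{Mesa}) − 21x_{Kora}.
∂π/∂x_{Kora} = 189 − 6x_{Kora} − 2x_{Mesa} = 0 ⇒ x_{Kora} = 31.5 − (1/3)x_{Mesa}.
Similarly x_{Mesa} = 30.5 − (1/3)x_{Kora}.
Substituting the second reaction function into the first: x_{Kora} = 31.5 − (1/3)(30.5 − (1/3)x_{Kora}), which gives (8/9)x_{Kora} = 64/3 ⇒ x_{Kora} = 24.
Then x_{Mesa} = 30.5 − (1/3)·24 = 22.5.

24, 22.5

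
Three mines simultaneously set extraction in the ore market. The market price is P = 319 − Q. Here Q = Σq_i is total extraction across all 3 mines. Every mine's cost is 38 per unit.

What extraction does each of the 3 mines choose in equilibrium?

A representative mine's profit is π_i = q_i(319 − Q) − 38q_i, with Q = q_i + Σ_{j≠i} q_j.
First-order condition: 281 − 2q_i − Σ_{j≠i} q_j = 0.
In a symmetric equilibrium every mine chooses the same q, so Σ_{j≠i} q_j = 2q. The condition becomes 281 − 4q = 0, giving q = 281/4 = 70.25.

70.25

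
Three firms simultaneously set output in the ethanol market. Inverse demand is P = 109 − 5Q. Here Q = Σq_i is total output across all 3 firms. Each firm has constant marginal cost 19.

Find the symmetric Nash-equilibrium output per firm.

A representative firm's profit is π_i = q_i(109 − 5Q) − 19q_i, with Q = q_i + Σ_{j≠i} q_j.
First-order condition: 90 − 10q_i − 5Σ_{j≠i} q_j = 0.
Imposing symmetry (q_j = q for all j) turns Σ_{j≠i} q_j into 2q, so 90 = 20q and q = 4.5.

4.5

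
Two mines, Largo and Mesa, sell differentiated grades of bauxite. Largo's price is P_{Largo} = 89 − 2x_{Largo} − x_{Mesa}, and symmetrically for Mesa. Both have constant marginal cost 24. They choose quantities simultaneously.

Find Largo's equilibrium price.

Mine Largo's profit: π = x_{Largo}(89 − 2x_{Largo} − x_{Mesa}) − 24x_{Largo}.
∂π/∂x_{Largo} = 65 − 4x_{Largo} − x_{Mesa} = 0 ⇒ x_{Largo} = 16.25 − 0.25x_{Mesa}.
The game is symmetric, so in equilibrium x_{Mesa} = x_{Largo}: the reaction function gives 1.25x_{Largo} = 16.25, hence x_{Largo} = 13.
P_{Largo} = 89 − 2·13 − 13 = 50.

50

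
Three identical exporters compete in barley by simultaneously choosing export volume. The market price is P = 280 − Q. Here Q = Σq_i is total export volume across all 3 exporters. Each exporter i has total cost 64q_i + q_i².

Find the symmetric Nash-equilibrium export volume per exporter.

A representative exporter's profit is π_i = q_i(280 − Q) − 64q_i − q_i², with Q = q_i + Σ_{j≠i} q_j.
First-order condition: 216 − 4q_i − Σ_{j≠i} q_j = 0.
Imposing symmetry (q_j = q for all j) turns Σ_{j≠i} q_j into 2q, so 216 = 6q and q = 36.

36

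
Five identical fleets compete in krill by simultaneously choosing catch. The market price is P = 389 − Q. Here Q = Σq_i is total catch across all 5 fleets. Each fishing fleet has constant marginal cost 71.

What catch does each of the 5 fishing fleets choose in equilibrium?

A representative fishing fleet's profit is π_i = q_i(389 − Q) − 71q_i, with Q = q_i + Σ_{j≠i} q_j.
First-order condition: 318 − 2q_i − Σ_{j≠i} q_j = 0.
Imposing symmetry (q_j = q for all j) turns Σ_{j≠i} q_j into 4q, so 318 = 6q and q = 53.

53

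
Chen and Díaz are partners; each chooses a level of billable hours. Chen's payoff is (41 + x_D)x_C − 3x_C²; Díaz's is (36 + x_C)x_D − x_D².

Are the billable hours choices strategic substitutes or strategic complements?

Expanding Chen's payoff: 41x_C + x_Dx_C − 3x_C².
∂π/∂x_C = 41 + x_D − 6x_C = 0, so x_C = 41/6 + (1/6)x_D.
The best-response slope dx_C/dx_D = 1/6 > 0: the reaction function is upward-sloping, so the choices are strategic complements.

strategic complements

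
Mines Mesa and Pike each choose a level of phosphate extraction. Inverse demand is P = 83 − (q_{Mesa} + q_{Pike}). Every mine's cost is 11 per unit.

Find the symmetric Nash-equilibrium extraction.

Mine Mesa's profit: π = q_{Mesa}(83 − (q_{Mesa} + q_{Pike})) − 11q_{Mesa}.
∂π/∂q_{Mesa} = 72 − 2q_{Mesa} − q_{Pike} = 0, so q_{Mesa} = 36 − 0.5q_{Pike}.
Setting q_{Mesa} = q_{Pike} in the reaction function: q_{Mesa} = 36 − 0.5q_{Mesa}, so q_{Mesa} = 36 / 1.5 = 24.

24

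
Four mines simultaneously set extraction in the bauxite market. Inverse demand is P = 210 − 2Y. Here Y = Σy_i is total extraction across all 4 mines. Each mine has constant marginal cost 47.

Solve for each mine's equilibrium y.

16.3

A representative mine's profit is π_i = y_i(210 − 2Y) − 47y_i, with Y = y_i + Σ_{j≠i} y_j.
First-order condition: 163 − 4y_i − 2Σ_{j≠i} y_j = 0.
In a symmetric equilibrium every mine chooses the same y, so Σ_{j≠i} y_j = 3y. The condition becomes 163 − 10y = 0, giving y = 163/10 = 16.3.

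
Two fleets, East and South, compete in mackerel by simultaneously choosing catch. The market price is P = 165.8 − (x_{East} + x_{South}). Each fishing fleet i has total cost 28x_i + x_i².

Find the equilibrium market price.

Fishing fleet East's profit: π = x_{East}(165.8 − (x_{East} + x_{South})) − 28x_{East} − x_{East}².
∂π/∂x_{East} = 137.8 − 4x_{East} − x_{South} = 0, so x_{East} = 34.45 − 0.25x_{South}.
The game is symmetric, so in equilibrium x_{South} = x_{East}: the reaction function gives 1.25x_{East} = 34.45, hence x_{East} = 27.56.
Equilibrium price: P = 165.8 − 55.12 = 110.68.

110.68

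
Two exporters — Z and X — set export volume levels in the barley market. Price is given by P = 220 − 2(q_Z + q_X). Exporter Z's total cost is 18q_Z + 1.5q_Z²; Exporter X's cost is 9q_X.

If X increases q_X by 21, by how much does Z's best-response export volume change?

-6

Exporter Z's profit: π = q_Z(220 − 2(q_Z + q_X)) − 18q_Z − 1.5q_Z².
∂π/∂q_Z = 202 − 7q_Z − 2q_X = 0, so q_Z = 202/7 − (2/7)q_X.
The reaction-function slope is −2/7, so a 21-unit rise in q_X moves q_Z by −2/7 × 21 = −6. Z's best response falls — the actions are strategic substitutes.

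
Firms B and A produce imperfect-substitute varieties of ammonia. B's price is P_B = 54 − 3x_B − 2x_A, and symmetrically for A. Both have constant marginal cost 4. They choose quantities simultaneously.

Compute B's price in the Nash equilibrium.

Firm B's profit: π = x_B(54 − 3x_B − 2x_A) − 4x_B.
∂π/∂x_B = 50 − 6x_B − 2x_A = 0 ⇒ x_B = 25/3 − (1/3)x_A.
By symmetry x_A = x_B; substituting into the reaction function, (4/3)x_B = 25/3 and x_B = 6.25.
P_B = 54 − 3·6.25 − 2·6.25 = 22.75.

22.75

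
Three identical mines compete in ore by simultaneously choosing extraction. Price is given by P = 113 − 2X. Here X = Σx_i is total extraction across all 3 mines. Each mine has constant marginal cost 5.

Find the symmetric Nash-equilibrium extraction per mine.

13.5

A representative mine's profit is π_i = x_i(113 − 2X) − 5x_i, with X = x_i + Σ_{j≠i} x_j.
First-order condition: 108 − 4x_i − 2Σ_{j≠i} x_j = 0.
With identical mines, set every x_j = x: then 108 − 4x − 4x = 0, i.e. x = 108/8 = 13.5.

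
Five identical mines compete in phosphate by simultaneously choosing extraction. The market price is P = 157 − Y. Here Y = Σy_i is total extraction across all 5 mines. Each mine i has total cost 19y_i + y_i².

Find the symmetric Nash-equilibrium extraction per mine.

A representative mine's profit is π_i = y_i(157 − Y) − 19y_i − y_i², with Y = y_i + Σ_{j≠i} y_j.
First-order condition: 138 − 4y_i − Σ_{j≠i} y_j = 0.
In a symmetric equilibrium every mine chooses the same y, so Σ_{j≠i} y_j = 4y. The condition becomes 138 − 8y = 0, giving y = 138/8 = 17.25.

17.25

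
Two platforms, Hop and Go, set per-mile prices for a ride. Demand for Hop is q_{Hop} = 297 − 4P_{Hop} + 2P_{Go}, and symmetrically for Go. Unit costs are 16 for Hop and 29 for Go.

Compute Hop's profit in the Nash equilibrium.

8427.24

Hop's profit: π = (P_{Hop} − 16)(297 − 4P_{Hop} + 2P_{Go}).
∂π/∂P_{Hop} = 361 − 8P_{Hop} + 2P_{Go} = 0 ⇒ P_{Hop} = 45.125 + 0.25P_{Go}.
Similarly P_{Go} = 51.625 + 0.25P_{Hop}.
Substituting the second reaction function into the first: P_{Hop} = 45.125 + 0.25(51.625 + 0.25P_{Hop}), which gives 0.9375P_{Hop} = 1857/32 ⇒ P_{Hop} = 61.9.
Then P_{Go} = 51.625 + 0.25·61.9 = 67.1.
q_{Hop} = 297 − 4·61.9 + 2·67.1 = 183.6.
Profit = (61.9 − 16)·183.6 = 8427.24.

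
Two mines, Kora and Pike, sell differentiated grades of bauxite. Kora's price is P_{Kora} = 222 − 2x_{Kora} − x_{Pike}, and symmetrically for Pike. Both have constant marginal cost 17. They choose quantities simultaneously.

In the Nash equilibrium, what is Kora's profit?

3362

Mine Kora's profit: π = x_{Kora}(222 − 2x_{Kora} − x_{Pike}) − 17x_{Kora}.
∂π/∂x_{Kora} = 205 − 4x_{Kora} − x_{Pike} = 0 ⇒ x_{Kora} = 51.25 − 0.25x_{Pike}.
The game is symmetric, so in equilibrium x_{Pike} = x_{Kora}: the reaction function gives 1.25x_{Kora} = 51.25, hence x_{Kora} = 41.
P_{Kora} = 222 − 2·41 − 41 = 99.
Profit = (99 − 17)·41 = 3362.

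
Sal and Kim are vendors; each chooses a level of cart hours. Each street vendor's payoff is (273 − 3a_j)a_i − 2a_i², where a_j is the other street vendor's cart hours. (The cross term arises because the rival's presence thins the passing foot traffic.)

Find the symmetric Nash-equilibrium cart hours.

39

Sal's payoff is (273 − 3a_K)a_S − 2a_S².
∂π/∂a_S = 273 − 3a_K − 4a_S = 0, so a_S = 68.25 − 0.75a_K.
By symmetry a_K = a_S; substituting into the reaction function, 1.75a_S = 68.25 and a_S = 39.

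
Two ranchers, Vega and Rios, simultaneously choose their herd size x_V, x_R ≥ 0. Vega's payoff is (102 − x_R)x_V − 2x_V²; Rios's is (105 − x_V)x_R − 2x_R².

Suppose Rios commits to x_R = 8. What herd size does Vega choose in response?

23.5

Expanding Vega's payoff: 102x_V − x_Rx_V − 2x_V².
∂π/∂x_V = 102 − x_R − 4x_V = 0, so x_V = 25.5 − 0.25x_R.
At x_R = 8: x_V = 25.5 − 0.25·8 = 23.5.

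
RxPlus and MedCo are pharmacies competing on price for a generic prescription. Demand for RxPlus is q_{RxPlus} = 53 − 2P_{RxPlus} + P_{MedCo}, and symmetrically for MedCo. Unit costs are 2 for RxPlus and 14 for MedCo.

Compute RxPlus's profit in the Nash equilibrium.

RxPlus's profit: π = (P_{RxPlus} − 2)(53 − 2P_{RxPlus} + P_{MedCo}).
∂π/∂P_{RxPlus} = 57 − 4P_{RxPlus} + P_{MedCo} = 0 ⇒ P_{RxPlus} = 14.25 + 0.25P_{MedCo}.
Similarly P_{MedCo} = 20.25 + 0.25P_{RxPlus}.
Solving the two reaction functions simultaneously: (1 − (0.25)(0.25))P_{RxPlus} = 14.25 + 0.25·20.25, so 0.9375P_{RxPlus} = 19.3125 and P_{RxPlus} = 20.6.
Then P_{MedCo} = 20.25 + 0.25·20.6 = 25.4.
q_{RxPlus} = 53 − 2·20.6 + 25.4 = 37.2.
Profit = (20.6 − 2)·37.2 = 691.92.

691.92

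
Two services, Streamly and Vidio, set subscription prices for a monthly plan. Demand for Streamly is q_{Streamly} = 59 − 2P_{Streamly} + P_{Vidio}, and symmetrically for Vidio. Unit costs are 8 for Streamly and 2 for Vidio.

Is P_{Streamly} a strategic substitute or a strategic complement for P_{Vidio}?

Streamly's profit: π = (P_{Streamly} − 8)(59 − 2P_{Streamly} + P_{Vidio}).
∂π/∂P_{Streamly} = 75 − 4P_{Streamly} + P_{Vidio} = 0 ⇒ P_{Streamly} = 18.75 + 0.25P_{Vidio}.
The best-response slope dP_{Streamly}/dP_{Vidio} = 0.25 > 0: the reaction function is upward-sloping, so the choices are strategic complements.

strategic complements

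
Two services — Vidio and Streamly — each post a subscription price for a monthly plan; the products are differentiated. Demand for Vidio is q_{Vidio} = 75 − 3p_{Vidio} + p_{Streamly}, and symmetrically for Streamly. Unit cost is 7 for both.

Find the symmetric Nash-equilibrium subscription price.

19.2

Vidio's profit: π = (p_{Vidio} − 7)(75 − 3p_{Vidio} + p_{Streamly}).
∂π/∂p_{Vidio} = 96 − 6p_{Vidio} + p_{Streamly} = 0 ⇒ p_{Vidio} = 16 + (1/6)p_{Streamly}.
Setting p_{Vidio} = p_{Streamly} in the reaction function: p_{Vidio} = 16 + (1/6)p_{Vidio}, so p_{Vidio} = 16 / (5/6) = 19.2.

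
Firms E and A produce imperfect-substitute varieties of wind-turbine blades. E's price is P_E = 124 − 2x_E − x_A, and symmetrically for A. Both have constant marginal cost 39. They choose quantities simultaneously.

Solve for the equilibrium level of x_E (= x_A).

17

Firm E's profit: π = x_E(124 − 2x_E − x_A) − 39x_E.
∂π/∂x_E = 85 − 4x_E − x_A = 0 ⇒ x_E = 21.25 − 0.25x_A.
By symmetry x_A = x_E; substituting into the reaction function, 1.25x_E = 21.25 and x_E = 17.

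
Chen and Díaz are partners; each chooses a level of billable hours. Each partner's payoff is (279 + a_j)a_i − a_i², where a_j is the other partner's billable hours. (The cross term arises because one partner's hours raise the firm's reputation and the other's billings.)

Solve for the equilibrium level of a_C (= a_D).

279

Chen's payoff is (279 + a_D)a_C − a_C².
∂π/∂a_C = 279 + a_D − 2a_C = 0, so a_C = 139.5 + 0.5a_D.
Setting a_C = a_D in the reaction function: a_C = 139.5 + 0.5a_C, so a_C = 139.5 / 0.5 = 279.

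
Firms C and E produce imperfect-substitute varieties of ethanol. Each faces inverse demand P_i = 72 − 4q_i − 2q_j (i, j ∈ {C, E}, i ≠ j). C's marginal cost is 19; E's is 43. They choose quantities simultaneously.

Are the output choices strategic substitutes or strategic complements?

Firm C's profit: π = q_C(72 − 4q_C − 2q_E) − 19q_C.
∂π/∂q_C = 53 − 8q_C − 2q_E = 0 ⇒ q_C = 6.625 − 0.25q_E.
The best-response slope dq_C/dq_E = −0.25 < 0: the reaction function is downward-sloping, so the choices are strategic substitutes.

strategic substitutes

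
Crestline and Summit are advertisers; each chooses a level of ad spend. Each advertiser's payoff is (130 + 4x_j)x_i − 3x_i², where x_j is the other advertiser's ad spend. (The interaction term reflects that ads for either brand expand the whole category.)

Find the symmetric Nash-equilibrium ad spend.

65

Crestline's payoff is (130 + 4x_S)x_C − 3x_C².
∂π/∂x_C = 130 + 4x_S − 6x_C = 0, so x_C = 65/3 + (2/3)x_S.
By symmetry x_S = x_C; substituting into the reaction function, (1/3)x_C = 65/3 and x_C = 65.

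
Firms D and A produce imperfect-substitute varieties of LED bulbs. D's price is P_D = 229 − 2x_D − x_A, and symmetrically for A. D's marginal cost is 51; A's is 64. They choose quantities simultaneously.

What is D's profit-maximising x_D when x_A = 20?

39.5

Firm D's profit: π = x_D(229 − 2x_D − x_A) − 51x_D.
∂π/∂x_D = 178 − 4x_D − x_A = 0 ⇒ x_D = 44.5 − 0.25x_A.
At x_A = 20: x_D = 44.5 − 0.25·20 = 39.5.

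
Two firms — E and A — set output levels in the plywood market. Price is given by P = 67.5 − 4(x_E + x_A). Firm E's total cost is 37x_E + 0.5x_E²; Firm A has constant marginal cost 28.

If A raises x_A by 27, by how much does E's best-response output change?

Firm E's profit: π = x_E(67.5 − 4(x_E + x_A)) − 37x_E − 0.5x_E².
∂π/∂x_E = 30.5 − 9x_E − 4x_A = 0, so x_E = 61/18 − (4/9)x_A.
The reaction-function slope is −4/9, so a 27-unit rise in x_A moves x_E by −4/9 × 27 = −12. E's best response falls — the actions are strategic substitutes.

-12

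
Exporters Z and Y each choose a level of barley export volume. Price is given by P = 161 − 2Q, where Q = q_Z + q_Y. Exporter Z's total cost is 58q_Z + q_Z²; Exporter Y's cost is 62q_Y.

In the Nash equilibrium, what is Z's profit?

343.47

Exporter Z's profit: π = q_Z(161 − 2(q_Z + q_Y)) − 58q_Z − q_Z².
∂π/∂q_Z = 103 − 6q_Z − 2q_Y = 0, so q_Z = 103/6 − (1/3)q_Y.
For Y: ∂π/∂q_Y = 99 − 4q_Y − 2q_Z = 0 ⇒ q_Y = 24.75 − 0.5q_Z.
Plugging q_Y into Z's best response: q_Z = 103/6 − (1/3)(24.75 − 0.5q_Z) ⇒ (5/6)q_Z = 107/12, so q_Z = 10.7.
Then q_Y = 24.75 − 0.5·10.7 = 19.4.
Price P = 161 − 2·30.1 = 100.8.
Z's profit: (100.8 − 58)·10.7 − (10.7)² = 343.47.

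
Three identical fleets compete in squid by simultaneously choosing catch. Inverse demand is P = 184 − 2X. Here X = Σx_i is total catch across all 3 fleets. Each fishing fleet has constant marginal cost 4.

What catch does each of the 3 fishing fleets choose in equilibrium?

22.5

A representative fishing fleet's profit is π_i = x_i(184 − 2X) − 4x_i, with X = x_i + Σ_{j≠i} x_j.
First-order condition: 180 − 4x_i − 2Σ_{j≠i} x_j = 0.
In a symmetric equilibrium every fishing fleet chooses the same x, so Σ_{j≠i} x_j = 2x. The condition becomes 180 − 8x = 0, giving x = 180/8 = 22.5.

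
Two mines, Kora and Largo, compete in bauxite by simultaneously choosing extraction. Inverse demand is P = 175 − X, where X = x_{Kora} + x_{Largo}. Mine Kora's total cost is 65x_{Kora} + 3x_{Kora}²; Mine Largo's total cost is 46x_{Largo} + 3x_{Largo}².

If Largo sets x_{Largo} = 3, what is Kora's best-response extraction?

Mine Kora's profit: π = x_{Kora}(175 − (x_{Kora} + x_{Largo})) − 65x_{Kora} − 3x_{Kora}².
∂π/∂x_{Kora} = 110 − 8x_{Kora} − x_{Largo} = 0, so x_{Kora} = 13.75 − 0.125x_{Largo}.
At x_{Largo} = 3: x_{Kora} = 13.75 − 0.125·3 = 13.375.

13.375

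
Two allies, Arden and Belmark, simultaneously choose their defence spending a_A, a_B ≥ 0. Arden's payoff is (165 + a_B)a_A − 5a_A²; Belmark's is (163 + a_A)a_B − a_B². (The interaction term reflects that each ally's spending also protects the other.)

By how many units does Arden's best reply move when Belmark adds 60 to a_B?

6

Expanding Arden's payoff: 165a_A + a_Ba_A − 5a_A².
∂π/∂a_A = 165 + a_B − 10a_A = 0, so a_A = 16.5 + 0.1a_B.
The reaction-function slope is 0.1, so a 60-unit rise in a_B moves a_A by 0.1 × 60 = 6. Arden's best response rises — the actions are strategic complements.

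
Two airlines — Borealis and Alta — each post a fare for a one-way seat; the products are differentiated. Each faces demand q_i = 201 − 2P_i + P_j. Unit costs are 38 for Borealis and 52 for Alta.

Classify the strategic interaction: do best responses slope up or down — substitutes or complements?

strategic complements

Borealis's profit: π = (P_{Borealis} − 38)(201 − 2P_{Borealis} + P_{Alta}).
∂π/∂P_{Borealis} = 277 − 4P_{Borealis} + P_{Alta} = 0 ⇒ P_{Borealis} = 69.25 + 0.25P_{Alta}.
The best-response slope dP_{Borealis}/dP_{Alta} = 0.25 > 0: the reaction function is upward-sloping, so the choices are strategic complements.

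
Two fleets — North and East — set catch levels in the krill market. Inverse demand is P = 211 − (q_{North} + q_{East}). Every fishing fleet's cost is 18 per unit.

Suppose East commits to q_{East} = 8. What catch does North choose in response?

92.5

Fishing fleet North's profit: π = q_{North}(211 − (q_{North} + q_{East})) − 18q_{North}.
∂π/∂q_{North} = 193 − 2q_{North} − q_{East} = 0, so q_{North} = 96.5 − 0.5q_{East}.
At q_{East} = 8: q_{North} = 96.5 − 0.5·8 = 92.5.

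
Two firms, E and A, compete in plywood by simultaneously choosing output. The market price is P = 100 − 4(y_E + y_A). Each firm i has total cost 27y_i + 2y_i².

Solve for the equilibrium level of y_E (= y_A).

4.5625

Firm E's profit: π = y_E(100 − 4(y_E + y_A)) − 27y_E − 2y_E².
∂π/∂y_E = 73 − 12y_E − 4y_A = 0, so y_E = 73/12 − (1/3)y_A.
Setting y_E = y_A in the reaction function: y_E = 73/12 − (1/3)y_E, so y_E = (73/12) / (4/3) = 4.5625.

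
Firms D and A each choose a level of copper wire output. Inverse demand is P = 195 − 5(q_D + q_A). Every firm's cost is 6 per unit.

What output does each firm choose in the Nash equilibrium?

Firm D's profit: π = q_D(195 − 5(q_D + q_A)) − 6q_D.
∂π/∂q_D = 189 − 10q_D − 5q_A = 0, so q_D = 18.9 − 0.5q_A.
By symmetry q_A = q_D; substituting into the reaction function, 1.5q_D = 18.9 and q_D = 12.6.

12.6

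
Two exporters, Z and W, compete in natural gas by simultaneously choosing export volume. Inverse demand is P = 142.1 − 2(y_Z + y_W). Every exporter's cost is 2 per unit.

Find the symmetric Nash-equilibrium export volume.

Exporter Z's profit: π = y_Z(142.1 − 2(y_Z + y_W)) − 2y_Z.
∂π/∂y_Z = 140.1 − 4y_Z − 2y_W = 0, so y_Z = 35.025 − 0.5y_W.
The game is symmetric, so in equilibrium y_W = y_Z: the reaction function gives 1.5y_Z = 35.025, hence y_Z = 23.35.

23.35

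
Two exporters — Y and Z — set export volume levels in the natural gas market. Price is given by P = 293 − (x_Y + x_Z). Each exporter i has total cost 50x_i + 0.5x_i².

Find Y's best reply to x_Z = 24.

Exporter Y's profit: π = x_Y(293 − (x_Y + x_Z)) − 50x_Y − 0.5x_Y².
∂π/∂x_Y = 243 − 3x_Y − x_Z = 0, so x_Y = 81 − (1/3)x_Z.
At x_Z = 24: x_Y = 81 − (1/3)·24 = 73.

73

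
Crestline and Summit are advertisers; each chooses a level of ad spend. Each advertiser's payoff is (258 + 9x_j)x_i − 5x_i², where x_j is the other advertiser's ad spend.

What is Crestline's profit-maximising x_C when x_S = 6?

Crestline's payoff is (258 + 9x_S)x_C − 5x_C².
∂π/∂x_C = 258 + 9x_S − 10x_C = 0, so x_C = 25.8 + 0.9x_S.
At x_S = 6: x_C = 25.8 + 0.9·6 = 31.2.

31.2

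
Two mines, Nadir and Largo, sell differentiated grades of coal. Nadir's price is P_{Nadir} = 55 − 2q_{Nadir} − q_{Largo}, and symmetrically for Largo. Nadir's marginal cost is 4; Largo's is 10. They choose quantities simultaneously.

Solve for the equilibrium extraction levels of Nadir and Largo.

Mine Nadir's profit: π = q_{Nadir}(55 − 2q_{Nadir} − q_{Largo}) − 4q_{Nadir}.
∂π/∂q_{Nadir} = 51 − 4q_{Nadir} − q_{Largo} = 0 ⇒ q_{Nadir} = 12.75 − 0.25q_{Largo}.
Similarly q_{Largo} = 11.25 − 0.25q_{Nadir}.
Substituting the second reaction function into the first: q_{Nadir} = 12.75 − 0.25(11.25 − 0.25q_{Nadir}), which gives 0.9375q_{Nadir} = 9.9375 ⇒ q_{Nadir} = 10.6.
Then q_{Largo} = 11.25 − 0.25·10.6 = 8.6.

10.6, 8.6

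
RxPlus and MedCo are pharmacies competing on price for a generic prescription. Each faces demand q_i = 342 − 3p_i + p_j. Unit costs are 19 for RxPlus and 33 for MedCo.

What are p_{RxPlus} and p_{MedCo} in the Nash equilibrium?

RxPlus's profit: π = (p_{RxPlus} − 19)(342 − 3p_{RxPlus} + p_{MedCo}).
∂π/∂p_{RxPlus} = 399 − 6p_{RxPlus} + p_{MedCo} = 0 ⇒ p_{RxPlus} = 66.5 + (1/6)p_{MedCo}.
Similarly p_{MedCo} = 73.5 + (1/6)p_{RxPlus}.
Solving the two reaction functions simultaneously: (1 − (1/6)(1/6))p_{RxPlus} = 66.5 + (1/6)·73.5, so (35/36)p_{RxPlus} = 78.75 and p_{RxPlus} = 81.
Then p_{MedCo} = 73.5 + (1/6)·81 = 87.

81, 87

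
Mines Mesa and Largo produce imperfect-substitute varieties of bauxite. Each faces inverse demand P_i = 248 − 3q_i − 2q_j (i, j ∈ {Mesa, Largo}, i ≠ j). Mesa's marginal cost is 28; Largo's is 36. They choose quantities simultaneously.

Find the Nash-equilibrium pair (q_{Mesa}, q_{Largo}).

Mine Mesa's profit: π = q_{Mesa}(248 − 3q_{Mesa} − 2q_{Largo}) − 28q_{Mesa}.
∂π/∂q_{Mesa} = 220 − 6q_{Mesa} − 2q_{Largo} = 0 ⇒ q_{Mesa} = 110/3 − (1/3)q_{Largo}.
Similarly q_{Largo} = 106/3 − (1/3)q_{Mesa}.
Substituting the second reaction function into the first: q_{Mesa} = 110/3 − (1/3)(106/3 − (1/3)q_{Mesa}), which gives (8/9)q_{Mesa} = 224/9 ⇒ q_{Mesa} = 28.
Then q_{Largo} = 106/3 − (1/3)·28 = 26.

28, 26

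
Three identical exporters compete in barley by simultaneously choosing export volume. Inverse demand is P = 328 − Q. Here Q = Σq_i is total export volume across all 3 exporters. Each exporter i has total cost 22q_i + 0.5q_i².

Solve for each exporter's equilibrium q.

61.2

A representative exporter's profit is π_i = q_i(328 − Q) − 22q_i − 0.5q_i², with Q = q_i + Σ_{j≠i} q_j.
First-order condition: 306 − 3q_i − Σ_{j≠i} q_j = 0.
With identical exporters, set every q_j = q: then 306 − 3q − 2q = 0, i.e. q = 306/5 = 61.2.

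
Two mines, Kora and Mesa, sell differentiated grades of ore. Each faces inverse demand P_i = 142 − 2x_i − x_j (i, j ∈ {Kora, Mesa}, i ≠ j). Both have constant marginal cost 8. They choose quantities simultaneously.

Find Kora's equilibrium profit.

1436.48

Mine Kora's profit: π = x_{Kora}(142 − 2x_{Kora} − x_{Mesa}) − 8x_{Kora}.
∂π/∂x_{Kora} = 134 − 4x_{Kora} − x_{Mesa} = 0 ⇒ x_{Kora} = 33.5 − 0.25x_{Mesa}.
By symmetry x_{Mesa} = x_{Kora}; substituting into the reaction function, 1.25x_{Kora} = 33.5 and x_{Kora} = 26.8.
P_{Kora} = 142 − 2·26.8 − 26.8 = 61.6.
Profit = (61.6 − 8)·26.8 = 1436.48.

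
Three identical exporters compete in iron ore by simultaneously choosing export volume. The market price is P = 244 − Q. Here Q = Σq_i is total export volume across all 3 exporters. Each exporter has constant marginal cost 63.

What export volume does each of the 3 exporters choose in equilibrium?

A representative exporter's profit is π_i = q_i(244 − Q) − 63q_i, with Q = q_i + Σ_{j≠i} q_j.
First-order condition: 181 − 2q_i − Σ_{j≠i} q_j = 0.
Imposing symmetry (q_j = q for all j) turns Σ_{j≠i} q_j into 2q, so 181 = 4q and q = 45.25.

45.25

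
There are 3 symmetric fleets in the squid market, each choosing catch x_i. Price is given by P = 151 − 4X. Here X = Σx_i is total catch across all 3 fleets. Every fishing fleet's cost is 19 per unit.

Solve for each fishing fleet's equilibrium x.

8.25

A representative fishing fleet's profit is π_i = x_i(151 − 4X) − 19x_i, with X = x_i + Σ_{j≠i} x_j.
First-order condition: 132 − 8x_i − 4Σ_{j≠i} x_j = 0.
In a symmetric equilibrium every fishing fleet chooses the same x, so Σ_{j≠i} x_j = 2x. The condition becomes 132 − 16x = 0, giving x = 132/16 = 8.25.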